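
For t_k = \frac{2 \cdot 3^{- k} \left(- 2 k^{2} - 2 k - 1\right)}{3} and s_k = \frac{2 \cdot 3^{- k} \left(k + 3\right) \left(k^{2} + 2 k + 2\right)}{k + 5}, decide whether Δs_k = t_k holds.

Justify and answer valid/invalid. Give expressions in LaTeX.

s_(k+1) = 2*(k + 4)*(2*k + (k + 1)**2 + 4)/(3*3**k*(k + 6))
s_(k+1) − s_k = 2*(-2*k**4 - 20*k**3 - 53*k**2 - 37*k - 8)/(3*3**k*(k**2 + 11*k + 30))
(s_(k+1) − s_k) − t_k = 4*(2*k**3 + 15*k**2 + 17*k + 11)/(3*3**k*(k**2 + 11*k + 30))

Invalid: residual \frac{4 \cdot 3^{- k} \left(2 k^{3} + 15 k^{2} + 17 k + 11\right)}{3 \left(k^{2} + 11 k + 30\right)} ≠ 0.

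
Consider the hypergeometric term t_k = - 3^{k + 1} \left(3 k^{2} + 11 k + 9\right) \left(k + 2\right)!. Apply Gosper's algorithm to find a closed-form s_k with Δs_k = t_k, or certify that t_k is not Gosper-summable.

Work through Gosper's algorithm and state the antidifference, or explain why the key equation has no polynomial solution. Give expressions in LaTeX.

Compute t_(k+1)/t_k: get 3*(3*k**3 + 26*k**2 + 74*k + 69)/(3*k**2 + 11*k + 9).
Gosper form: A/B · C(k+1)/C(k) with A=3*k + 9, B=1, C=k**2 + 11*k/3 + 3.
Need (3*k + 9)·f(k+1) − (1)·f(k) = k**2 + 11*k/3 + 3.
Bound: deg f ≤ 1.
Solve for f: f(k) = k/3 (degree 1 ≤ 1).
Certificate R = B(k−1)f/C = k/(3*k**2 + 11*k + 9) gives s_k = -3**(k + 1)*k*factorial(k + 2).
Δs = -3**(k + 1)*(3*k**2 + 11*k + 9)*factorial(k + 2), as required.

s_k = - 3^{k + 1} k \left(k + 2\right)!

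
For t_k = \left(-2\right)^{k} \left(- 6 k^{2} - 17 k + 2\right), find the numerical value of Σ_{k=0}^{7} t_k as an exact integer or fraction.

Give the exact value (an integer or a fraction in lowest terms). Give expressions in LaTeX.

Σ = 37892

Step 1: r(k) = 2*(-6*k**2 - 29*k - 21)/(6*k**2 + 17*k - 2).
Factor: A=-2; B=1; C=k**2 + 17*k/6 - 1/3.
Solve (-2)·f(k+1) − (1)·f(k) = k**2 + 17*k/6 - 1/3.
Bound: deg f ≤ 2.
Solve for f: f(k) = -(2*k**2 + 3*k - 4)/6 (degree 2 ≤ 2).
So s_k = (B(k−1)f/C)·t_k = (-(2*k**2 + 3*k - 4)/(6*k**2 + 17*k - 2))·t_k = (-2)**k*(2*k**2 + 3*k - 4).
s_(k+1) − s_k = (-2)**k*(-6*k**2 - 17*k + 2) = t_k.
Telescoping: Σ = s_(8) − s_(0) = 37888 − (-4) = 37892.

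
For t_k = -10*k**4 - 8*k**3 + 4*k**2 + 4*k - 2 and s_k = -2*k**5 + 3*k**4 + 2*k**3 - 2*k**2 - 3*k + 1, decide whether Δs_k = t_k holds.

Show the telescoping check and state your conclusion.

valid; difference matches t_k

s_(k+1) = -2*k**5 - 7*k**4 - 6*k**3 + 2*k**2 + k - 1
s_(k+1) − s_k = -10*k**4 - 8*k**3 + 4*k**2 + 4*k - 2
(s_(k+1) − s_k) − t_k = 0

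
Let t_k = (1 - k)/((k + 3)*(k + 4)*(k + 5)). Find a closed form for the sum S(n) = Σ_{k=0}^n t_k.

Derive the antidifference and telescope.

Step 1: r(k) = k*(k + 3)/((k - 1)*(k + 6)).
Take A(k)=k + 3, B(k)=k + 6, C(k)=k - 1.
Set up (k + 3)·f(k+1) − (k + 5)·f(k) − (k - 1) = 0.
Degrees (1,1,1) ⇒ d ≤ 2.
Coefficient equations give f(k) = k*(k - 5)/12.
R(k) = B(k−1)·f(k)/C(k) = k*(k - 5)*(k + 5)/(12*(k - 1)); s_k = R·t_k = k*(5 - k)/(12*(k + 3)*(k + 4)).
Check: Δs_k = (1 - k)/(k**3 + 12*k**2 + 47*k + 60). ✓
Σ_(k=0)^n t_k = s_(n+1) − s_(0) = ((-n**2 + 3*n + 4)/(12*(n**2 + 9*n + 20))) − (0), i.e. (-n**2 + 3*n + 4)/(12*(n**2 + 9*n + 20)).

S(n) = (-n**2 + 3*n + 4)/(12*(n**2 + 9*n + 20))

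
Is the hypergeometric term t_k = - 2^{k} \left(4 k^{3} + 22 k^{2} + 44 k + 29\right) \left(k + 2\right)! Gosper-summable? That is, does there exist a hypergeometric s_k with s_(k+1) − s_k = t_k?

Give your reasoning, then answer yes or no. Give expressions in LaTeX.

Yes. s_k = - 2^{k} \left(2 k^{2} + 2 k + 1\right) \left(k + 2\right)!.

t_(k+1)/t_k = 2*(4*k**4 + 46*k**3 + 202*k**2 + 399*k + 297)/(4*k**3 + 22*k**2 + 44*k + 29).
Take A(k)=2*k + 6, B(k)=1, C(k)=k**3 + 11*k**2/2 + 11*k + 29/4.
Set up (2*k + 6)·f(k+1) − (1)·f(k) − (k**3 + 11*k**2/2 + 11*k + 29/4) = 0.
Bound: deg f ≤ 2.
Match coefficients ⇒ f(k) = (2*k**2 + 2*k + 1)/4.
Then R = B(k−1)f/C = (2*k**2 + 2*k + 1)/(4*k**3 + 22*k**2 + 44*k + 29), so s_k = R(k)·t_k = -2**k*(2*k**2 + 2*k + 1)*factorial(k + 2).
Verify: -2**k*(4*k**3 + 22*k**2 + 44*k + 29)*factorial(k + 2) matches t_k.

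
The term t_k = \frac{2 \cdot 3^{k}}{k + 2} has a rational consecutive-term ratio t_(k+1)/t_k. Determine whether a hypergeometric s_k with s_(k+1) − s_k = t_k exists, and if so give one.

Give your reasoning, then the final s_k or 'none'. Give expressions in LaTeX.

no hypergeometric antidifference exists

Ratio r(k) = 3*(k + 2)/(k + 3).
Take A(k)=3*k + 6, B(k)=k + 3, C(k)=1.
Solve (3*k + 6)·f(k+1) − (k + 2)·f(k) = 1.
d = -1 from the (1,1,0) case.
d = -1 < 0 ⇒ no nonzero polynomial f; not summable.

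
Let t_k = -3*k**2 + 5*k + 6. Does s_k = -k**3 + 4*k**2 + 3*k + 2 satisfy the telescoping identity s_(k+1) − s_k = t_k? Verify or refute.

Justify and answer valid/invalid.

valid; difference matches t_k

s_(k+1) = -k**3 + k**2 + 8*k + 8
s_(k+1) − s_k = -3*k**2 + 5*k + 6
(s_(k+1) − s_k) − t_k = 0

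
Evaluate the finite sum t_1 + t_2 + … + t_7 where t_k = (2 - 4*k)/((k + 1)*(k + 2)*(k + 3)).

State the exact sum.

Σ = -7/15

Ratio r(k) = (k + 1)*(2*k + 1)/((k + 4)*(2*k - 1)).
Factor: A=k + 1; B=k + 4; C=k - 1/2.
Set up (k + 1)·f(k+1) − (k + 3)·f(k) − (k - 1/2) = 0.
d = 2 from the (1,1,1) case.
Coefficient equations give f(k) = k*(k - 5)/8.
Get s_k = R·t_k = -k*(k - 5)/(2*(k + 1)*(k + 2)) with R(k) = B(k−1)f(k)/C(k) = k*(k - 5)*(k + 3)/(4*(2*k - 1)).
Check: Δs_k = 2*(1 - 2*k)/(k**3 + 6*k**2 + 11*k + 6). ✓
Evaluate s at k=8 and k=1: -2/15 and 1/3; difference -7/15.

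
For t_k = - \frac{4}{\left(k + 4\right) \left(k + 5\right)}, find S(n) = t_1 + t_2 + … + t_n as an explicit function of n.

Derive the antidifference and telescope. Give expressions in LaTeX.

S(n) = - \frac{4 n}{5 n + 25}

Step 1: r(k) = (k + 4)/(k + 6).
A = k + 4, B = k + 6, C = 1.
Key eq: (k + 4)·f(k+1) = (k + 5)·f(k) + (1).
Bound: deg f ≤ 1.
A polynomial solution: f(k) = k/4.
Then R = B(k−1)f/C = k*(k + 5)/4, so s_k = R(k)·t_k = -k/(k + 4).
Check: Δs_k = -4/(k**2 + 9*k + 20). ✓
Telescope: S(n) = s_(n+1) − s_(1) = (-n - 1)/(n + 5) − (-1/5) = -4*n/(5*n + 25).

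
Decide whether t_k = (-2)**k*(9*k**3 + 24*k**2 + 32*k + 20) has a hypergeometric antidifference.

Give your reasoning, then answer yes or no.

The ratio is 2*(-9*k**3 - 51*k**2 - 107*k - 85)/(9*k**3 + 24*k**2 + 32*k + 20).
Take A(k)=-2, B(k)=1, C(k)=k**3 + 8*k**2/3 + 32*k/9 + 20/9.
Need (-2)·f(k+1) − (1)·f(k) = k**3 + 8*k**2/3 + 32*k/9 + 20/9.
From deg A=0, deg B=0, deg C=3: d=3.
Match coefficients ⇒ f(k) = -(3*k**3 + 2*k**2 + 2*k + 2)/9.
So s_k = (B(k−1)f/C)·t_k = (-(3*k**3 + 2*k**2 + 2*k + 2)/(9*k**3 + 24*k**2 + 32*k + 20))·t_k = (-2)**k*(-3*k**3 - 2*k**2 - 2*k - 2).
Δs = (-2)**k*(9*k**3 + 24*k**2 + 32*k + 20), as required.

Yes. s_k = (-2)**k*(-3*k**3 - 2*k**2 - 2*k - 2).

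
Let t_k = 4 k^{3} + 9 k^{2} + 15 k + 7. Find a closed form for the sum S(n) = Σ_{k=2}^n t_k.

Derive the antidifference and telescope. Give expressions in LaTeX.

S(n) = n^{4} + 5 n^{3} + 13 n^{2} + 16 n - 35

Ratio r(k) = (4*k**3 + 21*k**2 + 45*k + 35)/(4*k**3 + 9*k**2 + 15*k + 7).
Take A(k)=1, B(k)=1, C(k)=k**3 + 9*k**2/4 + 15*k/4 + 7/4.
Key eq: (1)·f(k+1) = (1)·f(k) + (k**3 + 9*k**2/4 + 15*k/4 + 7/4).
deg f ≤ 4 (via 0,0,3).
Coefficient equations give f(k) = k*(k**3 + k**2 + 4*k + 1)/4.
Get s_k = R·t_k = k*(k**3 + k**2 + 4*k + 1) with R(k) = B(k−1)f(k)/C(k) = k*(k**3 + k**2 + 4*k + 1)/(4*k**3 + 9*k**2 + 15*k + 7).
Verify: 4*k**3 + 9*k**2 + 15*k + 7 matches t_k.
Σ_(k=2)^n t_k = s_(n+1) − s_(2) = (n**4 + 5*n**3 + 13*n**2 + 16*n + 7) − (42), i.e. n**4 + 5*n**3 + 13*n**2 + 16*n - 35.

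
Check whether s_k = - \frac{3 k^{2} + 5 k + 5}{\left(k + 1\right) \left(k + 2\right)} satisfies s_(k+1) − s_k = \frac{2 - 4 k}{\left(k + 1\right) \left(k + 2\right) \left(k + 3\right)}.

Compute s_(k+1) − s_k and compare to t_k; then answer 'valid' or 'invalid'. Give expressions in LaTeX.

valid; difference matches t_k

s_(k+1) = (-5*k - 3*(k + 1)**2 - 10)/((k + 2)*(k + 3))
s_(k+1) − s_k = 2*(1 - 2*k)/(k**3 + 6*k**2 + 11*k + 6)
(s_(k+1) − s_k) − t_k = 0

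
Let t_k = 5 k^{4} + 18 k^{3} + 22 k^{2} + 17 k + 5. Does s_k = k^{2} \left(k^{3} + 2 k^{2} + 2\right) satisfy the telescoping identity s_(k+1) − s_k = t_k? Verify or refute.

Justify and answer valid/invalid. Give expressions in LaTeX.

s_(k+1) = (k + 1)**2*((k + 1)**3 + 2*(k + 1)**2 + 2)
s_(k+1) − s_k = 5*k**4 + 18*k**3 + 22*k**2 + 17*k + 5
(s_(k+1) − s_k) − t_k = 0

Valid — Δs_k = t_k.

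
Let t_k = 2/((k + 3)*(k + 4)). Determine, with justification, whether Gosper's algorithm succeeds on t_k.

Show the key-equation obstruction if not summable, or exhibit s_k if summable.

The ratio is (k + 3)/(k + 5).
A = k + 3, B = k + 5, C = 1.
Need (k + 3)·f(k+1) − (k + 4)·f(k) = 1.
Bound: deg f ≤ 1.
Match coefficients ⇒ f(k) = k/3.
Then R = B(k−1)f/C = k*(k + 4)/3, so s_k = R(k)·t_k = 2*k/(3*(k + 3)).
Δs = 2/(k**2 + 7*k + 12), as required.

Yes. s_k = 2*k/(3*(k + 3)).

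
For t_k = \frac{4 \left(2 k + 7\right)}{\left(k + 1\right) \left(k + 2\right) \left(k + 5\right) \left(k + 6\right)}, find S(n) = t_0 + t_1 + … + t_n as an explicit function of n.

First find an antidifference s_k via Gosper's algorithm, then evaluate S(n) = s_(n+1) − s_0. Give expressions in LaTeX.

Step 1: r(k) = (k + 1)*(k + 5)*(2*k + 9)/((k + 3)*(k + 7)*(2*k + 7)).
Take A(k)=k + 1, B(k)=k + 7, C(k)=k**3 + 21*k**2/2 + 73*k/2 + 42.
Set up (k + 1)·f(k+1) − (k + 6)·f(k) − (k**3 + 21*k**2/2 + 73*k/2 + 42) = 0.
deg f ≤ 5 (via 1,1,3).
Solve for f: f(k) = k*(k + 2)*(k + 3)*(k + 4)*(k + 6)/10 (degree 5 ≤ 5).
So s_k = (B(k−1)f/C)·t_k = (k*(k + 2)*(k + 6)**2/(5*(2*k + 7)))·t_k = 4*k*(k + 6)/(5*(k**2 + 6*k + 5)).
Δs = 4*(2*k + 7)/(k**4 + 14*k**3 + 65*k**2 + 112*k + 60), as required.
Σ_(k=0)^n t_k = s_(n+1) − s_(0) = (4*(n**2 + 8*n + 7)/(5*(n**2 + 8*n + 12))) − (0), i.e. 4*(n**2 + 8*n + 7)/(5*(n**2 + 8*n + 12)).

S(n) = \frac{4 \left(n^{2} + 8 n + 7\right)}{5 \left(n^{2} + 8 n + 12\right)}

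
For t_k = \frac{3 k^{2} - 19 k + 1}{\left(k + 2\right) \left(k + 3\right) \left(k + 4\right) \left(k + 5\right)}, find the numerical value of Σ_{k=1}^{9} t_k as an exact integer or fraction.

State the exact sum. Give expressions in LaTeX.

Σ = -347/3640

Compute t_(k+1)/t_k: get (3*k**3 - 7*k**2 - 41*k - 30)/(3*k**3 - k**2 - 113*k + 6).
Take A(k)=k + 2, B(k)=k + 6, C(k)=k**2 - 19*k/3 + 1/3.
Need (k + 2)·f(k+1) − (k + 5)·f(k) = k**2 - 19*k/3 + 1/3.
d = 3 from the (1,1,2) case.
Match coefficients ⇒ f(k) = k*(k**2 - 63*k + 74)/72.
So s_k = (B(k−1)f/C)·t_k = (k*(k + 5)*(k**2 - 63*k + 74)/(24*(3*k**2 - 19*k + 1)))·t_k = k*(k**2 - 63*k + 74)/(24*(k + 2)*(k + 3)*(k + 4)).
Δs = (3*k**2 - 19*k + 1)/(k**4 + 14*k**3 + 71*k**2 + 154*k + 120), as required.
Σ_(k=1)^(9) t_k = s_(10) − s_(1) = -95/1092 − (1/120) = -347/3640.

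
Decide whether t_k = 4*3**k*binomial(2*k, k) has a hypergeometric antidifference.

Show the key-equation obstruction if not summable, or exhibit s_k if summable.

No; the degree bound rules out any f.

r(k) = 6*(2*k + 1)/(k + 1) after simplifying.
So A=12*k + 6 and B=k + 1, with C=1.
Key eq: (12*k + 6)·f(k+1) = (k)·f(k) + (1).
d = -1 from the (1,1,0) case.
d = -1 < 0 ⇒ no nonzero polynomial f; not summable.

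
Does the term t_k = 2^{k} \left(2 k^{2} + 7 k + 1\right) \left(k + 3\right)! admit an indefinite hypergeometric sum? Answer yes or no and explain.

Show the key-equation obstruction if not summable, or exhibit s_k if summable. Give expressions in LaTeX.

Yes. s_k = 2^{k} \left(k - 1\right) \left(k + 3\right)!.

r(k) = 2*(2*k**3 + 19*k**2 + 54*k + 40)/(2*k**2 + 7*k + 1) after simplifying.
Factor: A=2*k + 8; B=1; C=k**2 + 7*k/2 + 1/2.
f must satisfy (2*k + 8)·f(k+1) − (1)·f(k) = k**2 + 7*k/2 + 1/2.
Bound: deg f ≤ 1.
A polynomial solution: f(k) = (k - 1)/2.
Get s_k = R·t_k = 2**k*(k - 1)*factorial(k + 3) with R(k) = B(k−1)f(k)/C(k) = (k - 1)/(2*k**2 + 7*k + 1).
Δs = 2**k*(2*k**2 + 7*k + 1)*factorial(k + 3), as required.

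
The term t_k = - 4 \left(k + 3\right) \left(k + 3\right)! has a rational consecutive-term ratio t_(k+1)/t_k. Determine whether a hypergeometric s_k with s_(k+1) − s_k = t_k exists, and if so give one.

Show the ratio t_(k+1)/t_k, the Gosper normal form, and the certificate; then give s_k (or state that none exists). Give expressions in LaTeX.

s_k = - 4 \left(k + 3\right)!

The ratio is (k + 4)**2/(k + 3).
Gosper form: A/B · C(k+1)/C(k) with A=k + 4, B=1, C=k + 3.
Solve (k + 4)·f(k+1) − (1)·f(k) = k + 3.
Degrees (1,0,1) ⇒ d ≤ 0.
A polynomial solution: f(k) = 1.
Certificate R = B(k−1)f/C = 1/(k + 3) gives s_k = -4*factorial(k + 3).
Δs = -4*(k + 3)*factorial(k + 3), as required.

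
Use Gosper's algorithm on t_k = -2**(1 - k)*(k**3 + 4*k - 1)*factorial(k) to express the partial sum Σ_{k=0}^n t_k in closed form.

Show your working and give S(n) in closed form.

The ratio is (k + 1)*(4*k + (k + 1)**3 + 3)/(2*(k**3 + 4*k - 1)).
Gosper form: A/B · C(k+1)/C(k) with A=k/2 + 1/2, B=1, C=k**3 + 4*k - 1.
Set up (k/2 + 1/2)·f(k+1) − (1)·f(k) − (k**3 + 4*k - 1) = 0.
From deg A=1, deg B=0, deg C=3: d=2.
Solve for f: f(k) = 2*(k**2 - k + 1) (degree 2 ≤ 2).
R(k) = B(k−1)·f(k)/C(k) = 2*(k**2 - k + 1)/(k**3 + 4*k - 1); s_k = R·t_k = -2**(2 - k)*(k**2 - k + 1)*factorial(k).
Δs = -2**(1 - k)*(k**3 + 4*k - 1)*factorial(k), as required.
Evaluate: s_(n+1) = -2**(1 - n)*(n**2 + n + 1)*factorial(n + 1); subtract s_(0) = -4 ⇒ S(n) = 2**(1 - n)*(2**(n + 1) - n**3*factorial(n) - 2*n**2*factorial(n) - 2*n*factorial(n) - factorial(n)).

S(n) = 2**(1 - n)*(2**(n + 1) - n**3*factorial(n) - 2*n**2*factorial(n) - 2*n*factorial(n) - factorial(n))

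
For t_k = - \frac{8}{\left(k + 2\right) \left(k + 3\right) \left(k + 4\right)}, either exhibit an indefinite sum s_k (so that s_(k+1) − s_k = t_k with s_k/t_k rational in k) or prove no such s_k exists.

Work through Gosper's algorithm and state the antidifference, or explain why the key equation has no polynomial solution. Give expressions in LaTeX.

s_k = \frac{2 k \left(- k - 5\right)}{3 \left(k + 2\right) \left(k + 3\right)}

t_(k+1)/t_k = (k + 2)/(k + 5).
A = k + 2, B = k + 5, C = 1.
Need (k + 2)·f(k+1) − (k + 4)·f(k) = 1.
Bound: deg f ≤ 2.
Coefficient equations give f(k) = k*(k + 5)/12.
So s_k = (B(k−1)f/C)·t_k = (k*(k + 4)*(k + 5)/12)·t_k = 2*k*(-k - 5)/(3*(k + 2)*(k + 3)).
Verify: -8/(k**3 + 9*k**2 + 26*k + 24) matches t_k.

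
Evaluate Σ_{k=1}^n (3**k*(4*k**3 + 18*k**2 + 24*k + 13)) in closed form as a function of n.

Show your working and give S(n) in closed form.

S(n) = 6*3**n*n**3 + 18*3**n*n**2 + 27*3**n*n + 12*3**n - 12

Compute t_(k+1)/t_k: get 3*(4*k**3 + 30*k**2 + 72*k + 59)/(4*k**3 + 18*k**2 + 24*k + 13).
So A=3 and B=1, with C=k**3 + 9*k**2/2 + 6*k + 13/4.
Solve (3)·f(k+1) − (1)·f(k) = k**3 + 9*k**2/2 + 6*k + 13/4.
From deg A=0, deg B=0, deg C=3: d=3.
Coefficient equations give f(k) = (2*k**3 + 3*k - 1)/4.
Then R = B(k−1)f/C = (2*k**3 + 3*k - 1)/(4*k**3 + 18*k**2 + 24*k + 13), so s_k = R(k)·t_k = 3**k*(2*k**3 + 3*k - 1).
Δs = 3**k*(4*k**3 + 18*k**2 + 24*k + 13), as required.
Σ_(k=1)^n t_k = s_(n+1) − s_(1) = (3**(n + 1)*(2*n**3 + 6*n**2 + 9*n + 4)) − (12), i.e. 6*3**n*n**3 + 18*3**n*n**2 + 27*3**n*n + 12*3**n - 12.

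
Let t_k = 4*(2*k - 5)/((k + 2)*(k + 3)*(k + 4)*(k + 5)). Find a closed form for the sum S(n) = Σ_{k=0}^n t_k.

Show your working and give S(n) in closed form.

Compute t_(k+1)/t_k: get (k + 2)*(2*k - 3)/((k + 6)*(2*k - 5)).
A = k + 2, B = k + 6, C = k - 5/2.
Need (k + 2)·f(k+1) − (k + 5)·f(k) = k - 5/2.
Bound: deg f ≤ 3.
Coefficient equations give f(k) = -k*(k**2 + 9*k + 50)/48.
Then R = B(k−1)f/C = -k*(k + 5)*(k**2 + 9*k + 50)/(24*(2*k - 5)), so s_k = R(k)·t_k = k*(-k**2 - 9*k - 50)/(6*(k + 2)*(k + 3)*(k + 4)).
Verify: 4*(2*k - 5)/(k**4 + 14*k**3 + 71*k**2 + 154*k + 120) matches t_k.
Evaluate: s_(n+1) = (-n**3 - 12*n**2 - 71*n - 60)/(6*(n**3 + 12*n**2 + 47*n + 60)); subtract s_(0) = 0 ⇒ S(n) = (-n**3 - 12*n**2 - 71*n - 60)/(6*(n**3 + 12*n**2 + 47*n + 60)).

S(n) = (-n**3 - 12*n**2 - 71*n - 60)/(6*(n**3 + 12*n**2 + 47*n + 60))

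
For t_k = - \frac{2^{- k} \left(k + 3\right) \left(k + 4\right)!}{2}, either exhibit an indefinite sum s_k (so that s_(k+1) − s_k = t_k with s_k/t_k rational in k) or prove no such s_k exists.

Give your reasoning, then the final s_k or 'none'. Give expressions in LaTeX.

Compute t_(k+1)/t_k: get (k + 4)*(k + 5)/(2*(k + 3)).
Take A(k)=k/2 + 5/2, B(k)=1, C(k)=k + 3.
Set up (k/2 + 5/2)·f(k+1) − (1)·f(k) − (k + 3) = 0.
deg f ≤ 0 (via 1,0,1).
Solving with deg f ≤ 0: f(k) = 2.
So s_k = (B(k−1)f/C)·t_k = (2/(k + 3))·t_k = -factorial(k + 4)/2**k.
Δs = -(k + 3)*factorial(k + 4)/(2*2**k), as required.

s_k = - 2^{- k} \left(k + 4\right)!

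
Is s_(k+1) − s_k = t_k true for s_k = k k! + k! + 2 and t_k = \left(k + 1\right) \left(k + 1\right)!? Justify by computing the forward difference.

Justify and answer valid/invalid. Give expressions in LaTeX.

Valid — Δs_k = t_k.

s_(k+1) = k**2*factorial(k) + 3*k*factorial(k) + 2*factorial(k) + 2
s_(k+1) − s_k = (k + 1)*factorial(k + 1)
(s_(k+1) − s_k) − t_k = 0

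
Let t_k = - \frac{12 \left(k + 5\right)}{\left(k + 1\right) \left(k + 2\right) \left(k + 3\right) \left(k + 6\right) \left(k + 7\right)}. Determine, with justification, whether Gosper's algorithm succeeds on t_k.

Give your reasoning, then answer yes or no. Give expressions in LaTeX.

The ratio is (k + 1)*(k + 6)**2/((k + 4)*(k + 5)*(k + 8)).
Factor: A=k + 1; B=k + 8; C=k**3 + 14*k**2 + 65*k + 100.
Key eq: (k + 1)·f(k+1) = (k + 7)·f(k) + (k**3 + 14*k**2 + 65*k + 100).
From deg A=1, deg B=1, deg C=3: d=6.
Solve for f: f(k) = k*(k + 3)*(k + 4)**2*(k + 5)**2/36 (degree 6 ≤ 6).
R(k) = B(k−1)·f(k)/C(k) = k*(k + 3)*(k + 4)*(k + 7)/36; s_k = R·t_k = k*(-k**2 - 9*k - 20)/(3*(k**3 + 9*k**2 + 20*k + 12)).
s_(k+1) − s_k = 12*(-k - 5)/(k**5 + 19*k**4 + 131*k**3 + 401*k**2 + 540*k + 252) = t_k.

Yes. s_k = \frac{k \left(- k^{2} - 9 k - 20\right)}{3 \left(k^{3} + 9 k^{2} + 20 k + 12\right)}.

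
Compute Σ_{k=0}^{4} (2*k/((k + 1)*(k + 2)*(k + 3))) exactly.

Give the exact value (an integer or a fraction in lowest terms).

Σ = 5/21

t_(k+1)/t_k = (k + 1)**2/(k*(k + 4)).
Gosper form: A/B · C(k+1)/C(k) with A=k + 1, B=k + 4, C=k.
Set up (k + 1)·f(k+1) − (k + 3)·f(k) − (k) = 0.
Bound: deg f ≤ 2.
Solving with deg f ≤ 2: f(k) = k*(k - 1)/4.
Then R = B(k−1)f/C = (k - 1)*(k + 3)/4, so s_k = R(k)·t_k = k*(k - 1)/(2*(k + 1)*(k + 2)).
s_(k+1) − s_k = 2*k/(k**3 + 6*k**2 + 11*k + 6) = t_k.
Evaluate s at k=5 and k=0: 5/21 and 0; difference 5/21.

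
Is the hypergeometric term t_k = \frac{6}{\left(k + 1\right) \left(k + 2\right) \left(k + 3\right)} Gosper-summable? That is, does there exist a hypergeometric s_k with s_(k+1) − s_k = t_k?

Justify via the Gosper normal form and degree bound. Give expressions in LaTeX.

Compute t_(k+1)/t_k: get (k + 1)/(k + 4).
A = k + 1, B = k + 4, C = 1.
f must satisfy (k + 1)·f(k+1) − (k + 3)·f(k) = 1.
deg f ≤ 2 (via 1,1,0).
Match coefficients ⇒ f(k) = k*(k + 3)/4.
R(k) = B(k−1)·f(k)/C(k) = k*(k + 3)**2/4; s_k = R·t_k = 3*k*(k + 3)/(2*(k + 1)*(k + 2)).
Δs = 6/(k**3 + 6*k**2 + 11*k + 6), as required.

Yes. s_k = \frac{3 k \left(k + 3\right)}{2 \left(k + 1\right) \left(k + 2\right)}.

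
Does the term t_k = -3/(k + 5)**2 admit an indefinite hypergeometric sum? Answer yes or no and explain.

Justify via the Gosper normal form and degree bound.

Step 1: r(k) = (k + 5)**2/(k + 6)**2.
Factor: A=k**2 + 10*k + 25; B=k**2 + 12*k + 36; C=1.
f must satisfy (k**2 + 10*k + 25)·f(k+1) − (k**2 + 10*k + 25)·f(k) = 1.
Degrees (2,2,0) ⇒ d ≤ 0.
Generic f = c0 gives residual -1; -1 = 0 cannot hold, so t_k is not Gosper-summable.

No — the linear system for f has no solution.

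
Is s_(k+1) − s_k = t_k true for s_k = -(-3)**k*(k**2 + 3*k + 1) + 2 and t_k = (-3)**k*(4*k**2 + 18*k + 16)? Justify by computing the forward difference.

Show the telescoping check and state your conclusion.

s_(k+1) = 3*(-3)**k*(3*k + (k + 1)**2 + 4) + 2
s_(k+1) − s_k = (-3)**k*(4*k**2 + 18*k + 16)
(s_(k+1) − s_k) − t_k = 0

Valid — Δs_k = t_k.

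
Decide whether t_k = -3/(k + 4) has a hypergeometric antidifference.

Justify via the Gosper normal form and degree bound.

No; the coefficient equations for f are inconsistent.

Ratio r(k) = (k + 4)/(k + 5).
Take A(k)=k + 4, B(k)=k + 5, C(k)=1.
Key eq: (k + 4)·f(k+1) = (k + 4)·f(k) + (1).
d = 0 from the (1,1,0) case.
Generic f = c0 gives residual -1; -1 = 0 cannot hold, so t_k is not Gosper-summable.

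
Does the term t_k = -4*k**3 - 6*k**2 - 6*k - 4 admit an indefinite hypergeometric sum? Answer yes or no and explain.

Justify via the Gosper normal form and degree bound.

Step 1: r(k) = (2*k**3 + 9*k**2 + 15*k + 10)/(2*k**3 + 3*k**2 + 3*k + 2).
Take A(k)=1, B(k)=1, C(k)=k**3 + 3*k**2/2 + 3*k/2 + 1.
f must satisfy (1)·f(k+1) − (1)·f(k) = k**3 + 3*k**2/2 + 3*k/2 + 1.
Bound: deg f ≤ 4.
Solving with deg f ≤ 4: f(k) = k*(k + 1)*(k**2 - k + 2)/4.
Get s_k = R·t_k = k*(-k**3 - k - 2) with R(k) = B(k−1)f(k)/C(k) = k*(k**2 - k + 2)/(2*(2*k**2 + k + 2)).
s_(k+1) − s_k = -4*k**3 - 6*k**2 - 6*k - 4 = t_k.

Yes. s_k = k*(-k**3 - k - 2).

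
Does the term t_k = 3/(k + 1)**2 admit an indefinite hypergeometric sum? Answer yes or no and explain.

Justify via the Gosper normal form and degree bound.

The ratio is (k + 1)**2/(k + 2)**2.
Gosper form: A/B · C(k+1)/C(k) with A=k**2 + 2*k + 1, B=k**2 + 4*k + 4, C=1.
f must satisfy (k**2 + 2*k + 1)·f(k+1) − (k**2 + 2*k + 1)·f(k) = 1.
Bound: deg f ≤ 0.
Write f(k) = c0. Then LHS − RHS = -1, requiring -1 = 0: contradictory. No certificate.

No. Not Gosper-summable.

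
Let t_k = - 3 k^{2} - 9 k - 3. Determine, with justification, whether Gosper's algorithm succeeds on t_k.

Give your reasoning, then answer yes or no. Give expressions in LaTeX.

Yes. s_k = k \left(- k^{2} - 3 k + 1\right).

Ratio r(k) = (k**2 + 5*k + 5)/(k**2 + 3*k + 1).
Normal form (A,B,C) = (1, 1, k**2 + 3*k + 1).
Need (1)·f(k+1) − (1)·f(k) = k**2 + 3*k + 1.
deg f ≤ 3 (via 0,0,2).
A polynomial solution: f(k) = k*(k**2 + 3*k - 1)/3.
Then R = B(k−1)f/C = k*(k**2 + 3*k - 1)/(3*(k**2 + 3*k + 1)), so s_k = R(k)·t_k = k*(-k**2 - 3*k + 1).
Verify: -3*k**2 - 9*k - 3 matches t_k.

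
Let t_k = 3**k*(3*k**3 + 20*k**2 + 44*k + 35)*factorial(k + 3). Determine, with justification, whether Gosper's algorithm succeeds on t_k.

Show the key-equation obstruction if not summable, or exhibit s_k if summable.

r(k) = 3*(3*k**4 + 41*k**3 + 209*k**2 + 474*k + 408)/(3*k**3 + 20*k**2 + 44*k + 35) after simplifying.
Gosper form: A/B · C(k+1)/C(k) with A=3*k + 12, B=1, C=k**3 + 20*k**2/3 + 44*k/3 + 35/3.
f must satisfy (3*k + 12)·f(k+1) − (1)·f(k) = k**3 + 20*k**2/3 + 44*k/3 + 35/3.
d = 2 from the (1,0,3) case.
Coefficient equations give f(k) = (k**2 + k + 1)/3.
Get s_k = R·t_k = 3**k*(k**2 + k + 1)*factorial(k + 3) with R(k) = B(k−1)f(k)/C(k) = (k**2 + k + 1)/(3*k**3 + 20*k**2 + 44*k + 35).
Δs = 3**k*(3*k**3 + 20*k**2 + 44*k + 35)*factorial(k + 3), as required.

Yes. s_k = 3**k*(k**2 + k + 1)*factorial(k + 3).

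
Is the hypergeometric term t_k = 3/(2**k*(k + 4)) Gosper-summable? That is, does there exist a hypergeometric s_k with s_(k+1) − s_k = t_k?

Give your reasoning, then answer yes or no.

Compute t_(k+1)/t_k: get (k + 4)/(2*(k + 5)).
So A=k/2 + 2 and B=k + 5, with C=1.
Set up (k/2 + 2)·f(k+1) − (k + 4)·f(k) − (1) = 0.
d = -1 from the (1,1,0) case.
deg f ≤ -1 is impossible — no certificate.

No — negative degree bound, so no certificate f.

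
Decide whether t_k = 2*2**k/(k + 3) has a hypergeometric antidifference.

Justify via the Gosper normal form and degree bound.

No — t_k has no hypergeometric antidifference.

Compute t_(k+1)/t_k: get 2*(k + 3)/(k + 4).
Take A(k)=2*k + 6, B(k)=k + 4, C(k)=1.
Key eq: (2*k + 6)·f(k+1) = (k + 3)·f(k) + (1).
deg f ≤ -1 (via 1,1,0).
d = -1 < 0 ⇒ no nonzero polynomial f; not summable.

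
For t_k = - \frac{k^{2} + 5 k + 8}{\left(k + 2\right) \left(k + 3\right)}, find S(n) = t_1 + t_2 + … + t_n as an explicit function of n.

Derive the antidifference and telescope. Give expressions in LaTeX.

S(n) = \frac{n \left(- 3 n - 11\right)}{3 \left(n + 3\right)}

Step 1: r(k) = (k + 2)*(5*k + (k + 1)**2 + 13)/((k + 4)*(k**2 + 5*k + 8)).
Gosper form: A/B · C(k+1)/C(k) with A=k + 2, B=k + 4, C=k**2 + 5*k + 8.
Set up (k + 2)·f(k+1) − (k + 3)·f(k) − (k**2 + 5*k + 8) = 0.
deg f ≤ 2 (via 1,1,2).
Match coefficients ⇒ f(k) = k*(k + 3).
R(k) = B(k−1)·f(k)/C(k) = k*(k + 3)**2/(k**2 + 5*k + 8); s_k = R·t_k = k*(-k - 3)/(k + 2).
Δs = (-k**2 - 5*k - 8)/(k**2 + 5*k + 6), as required.
Σ_(k=1)^n t_k = s_(n+1) − s_(1) = ((-n**2 - 5*n - 4)/(n + 3)) − (-4/3), i.e. n*(-3*n - 11)/(3*(n + 3)).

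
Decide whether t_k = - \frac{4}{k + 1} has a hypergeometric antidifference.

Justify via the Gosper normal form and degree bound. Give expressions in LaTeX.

No; the coefficient equations for f are inconsistent.

t_(k+1)/t_k = (k + 1)/(k + 2).
Factor: A=k + 1; B=k + 2; C=1.
Solve (k + 1)·f(k+1) − (k + 1)·f(k) = 1.
deg f ≤ 0 (via 1,1,0).
Write f(k) = c0. Then LHS − RHS = -1, requiring -1 = 0: contradictory. No certificate.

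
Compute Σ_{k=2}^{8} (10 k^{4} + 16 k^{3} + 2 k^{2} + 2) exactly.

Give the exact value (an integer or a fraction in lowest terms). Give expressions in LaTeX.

The ratio is (5*(k + 1)**4 + 8*(k + 1)**3 + (k + 1)**2 + 1)/(5*k**4 + 8*k**3 + k**2 + 1).
Factor: A=1; B=1; C=k**4 + 8*k**3/5 + k**2/5 + 1/5.
Need (1)·f(k+1) − (1)·f(k) = k**4 + 8*k**3/5 + k**2/5 + 1/5.
Bound: deg f ≤ 5.
Solve for f: f(k) = k*(2*k**4 - k**3 - 4*k**2 + 3*k + 2)/10 (degree 5 ≤ 5).
Certificate R = B(k−1)f/C = k*(2*k**4 - k**3 - 4*k**2 + 3*k + 2)/(2*(5*k**4 + 8*k**3 + k**2 + 1)) gives s_k = k*(2*k**4 - k**3 - 4*k**2 + 3*k + 2).
Δs = 10*k**4 + 16*k**3 + 2*k**2 + 2, as required.
Σ_(k=2)^(8) t_k = s_(9) − s_(2) = 108882 − (32) = 108850.

Σ = 108850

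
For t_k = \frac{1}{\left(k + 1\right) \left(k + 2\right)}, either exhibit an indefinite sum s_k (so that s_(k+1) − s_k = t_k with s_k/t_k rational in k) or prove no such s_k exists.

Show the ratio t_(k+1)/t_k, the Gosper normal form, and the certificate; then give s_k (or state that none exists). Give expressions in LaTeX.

s_k = \frac{k}{k + 1}

The ratio is (k + 1)/(k + 3).
So A=k + 1 and B=k + 3, with C=1.
Set up (k + 1)·f(k+1) − (k + 2)·f(k) − (1) = 0.
From deg A=1, deg B=1, deg C=0: d=1.
A polynomial solution: f(k) = k.
R(k) = B(k−1)·f(k)/C(k) = k*(k + 2); s_k = R·t_k = k/(k + 1).
Check: Δs_k = 1/(k**2 + 3*k + 2). ✓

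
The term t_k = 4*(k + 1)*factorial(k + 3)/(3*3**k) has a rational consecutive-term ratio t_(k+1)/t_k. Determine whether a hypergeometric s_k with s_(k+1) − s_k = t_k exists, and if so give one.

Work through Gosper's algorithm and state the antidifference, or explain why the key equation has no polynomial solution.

s_k = 4*factorial(k + 3)/3**k

r(k) = (k + 2)*(k + 4)/(3*(k + 1)) after simplifying.
Take A(k)=k/3 + 4/3, B(k)=1, C(k)=k + 1.
Solve (k/3 + 4/3)·f(k+1) − (1)·f(k) = k + 1.
From deg A=1, deg B=0, deg C=1: d=0.
A polynomial solution: f(k) = 3.
Then R = B(k−1)f/C = 3/(k + 1), so s_k = R(k)·t_k = 4*factorial(k + 3)/3**k.
Δs = 4*(k + 1)*factorial(k + 3)/(3*3**k), as required.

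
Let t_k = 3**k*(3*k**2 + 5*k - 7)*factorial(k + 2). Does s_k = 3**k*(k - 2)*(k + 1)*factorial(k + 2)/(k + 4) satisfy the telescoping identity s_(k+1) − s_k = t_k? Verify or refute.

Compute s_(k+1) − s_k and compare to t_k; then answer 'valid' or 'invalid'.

Invalid: residual -3**(k + 1)*(3*k**3 + 17*k**2 + 12*k - 26)*factorial(k + 2)/((k + 4)*(k + 5)) ≠ 0.

s_(k+1) = 3**(k + 1)*(k - 1)*(k + 2)*factorial(k + 3)/(k + 5)
s_(k+1) − s_k = 3**k*(3*k**4 + 23*k**3 + 47*k**2 + k - 62)*factorial(k + 2)/((k + 4)*(k + 5))
(s_(k+1) − s_k) − t_k = -3**(k + 1)*(3*k**3 + 17*k**2 + 12*k - 26)*factorial(k + 2)/((k + 4)*(k + 5))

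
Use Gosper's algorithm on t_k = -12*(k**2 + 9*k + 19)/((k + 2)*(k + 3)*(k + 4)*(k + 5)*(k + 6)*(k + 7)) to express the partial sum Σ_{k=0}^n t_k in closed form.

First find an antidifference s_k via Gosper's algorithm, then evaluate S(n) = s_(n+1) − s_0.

S(n) = (-n**3 - 15*n**2 - 71*n - 57)/(12*(n**3 + 15*n**2 + 71*n + 105))

Step 1: r(k) = (k + 2)*(9*k + (k + 1)**2 + 28)/((k + 8)*(k**2 + 9*k + 19)).
A = k + 2, B = k + 8, C = k**2 + 9*k + 19.
Set up (k + 2)·f(k+1) − (k + 7)·f(k) − (k**2 + 9*k + 19) = 0.
Degrees (1,1,2) ⇒ d ≤ 5.
Coefficient equations give f(k) = k*(k + 3)*(k + 5)*(k**2 + 12*k + 44)/144.
Then R = B(k−1)f/C = k*(k + 3)*(k + 5)*(k + 7)*(k**2 + 12*k + 44)/(144*(k**2 + 9*k + 19)), so s_k = R(k)·t_k = k*(-k**2 - 12*k - 44)/(12*(k**3 + 12*k**2 + 44*k + 48)).
Δs = 12*(-k**2 - 9*k - 19)/(k**6 + 27*k**5 + 295*k**4 + 1665*k**3 + 5104*k**2 + 8028*k + 5040), as required.
Evaluate: s_(n+1) = (-n**3 - 15*n**2 - 71*n - 57)/(12*(n**3 + 15*n**2 + 71*n + 105)); subtract s_(0) = 0 ⇒ S(n) = (-n**3 - 15*n**2 - 71*n - 57)/(12*(n**3 + 15*n**2 + 71*n + 105)).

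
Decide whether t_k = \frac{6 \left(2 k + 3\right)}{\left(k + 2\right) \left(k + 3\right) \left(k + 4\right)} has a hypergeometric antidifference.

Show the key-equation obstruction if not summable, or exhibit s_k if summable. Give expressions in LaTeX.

Yes. s_k = \frac{k \left(7 k + 11\right)}{2 \left(k + 2\right) \left(k + 3\right)}.

The ratio is (k + 2)*(2*k + 5)/((k + 5)*(2*k + 3)).
A = k + 2, B = k + 5, C = k + 3/2.
Key eq: (k + 2)·f(k+1) = (k + 4)·f(k) + (k + 3/2).
From deg A=1, deg B=1, deg C=1: d=2.
Solving with deg f ≤ 2: f(k) = k*(7*k + 11)/24.
Get s_k = R·t_k = k*(7*k + 11)/(2*(k + 2)*(k + 3)) with R(k) = B(k−1)f(k)/C(k) = k*(k + 4)*(7*k + 11)/(12*(2*k + 3)).
Verify: 6*(2*k + 3)/(k**3 + 9*k**2 + 26*k + 24) matches t_k.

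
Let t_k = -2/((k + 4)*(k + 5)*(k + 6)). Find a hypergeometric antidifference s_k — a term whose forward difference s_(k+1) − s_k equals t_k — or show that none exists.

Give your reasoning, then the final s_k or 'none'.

t_(k+1)/t_k = (k + 4)/(k + 7).
A = k + 4, B = k + 7, C = 1.
Solve (k + 4)·f(k+1) − (k + 6)·f(k) = 1.
Degrees (1,1,0) ⇒ d ≤ 2.
Coefficient equations give f(k) = k*(k + 9)/40.
R(k) = B(k−1)·f(k)/C(k) = k*(k + 6)*(k + 9)/40; s_k = R·t_k = k*(-k - 9)/(20*(k + 4)*(k + 5)).
Δs = -2/(k**3 + 15*k**2 + 74*k + 120), as required.

s_k = k*(-k - 9)/(20*(k + 4)*(k + 5))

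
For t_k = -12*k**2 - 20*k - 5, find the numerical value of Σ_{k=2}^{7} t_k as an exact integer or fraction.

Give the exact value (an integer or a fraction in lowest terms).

Compute t_(k+1)/t_k: get (12*k**2 + 44*k + 37)/(12*k**2 + 20*k + 5).
A = 1, B = 1, C = k**2 + 5*k/3 + 5/12.
Solve (1)·f(k+1) − (1)·f(k) = k**2 + 5*k/3 + 5/12.
d = 3 from the (0,0,2) case.
Match coefficients ⇒ f(k) = k*(2*k - 1)*(2*k + 3)/12.
So s_k = (B(k−1)f/C)·t_k = (k*(2*k - 1)*(2*k + 3)/(12*k**2 + 20*k + 5))·t_k = k*(-4*k**2 - 4*k + 3).
Verify: -12*k**2 - 20*k - 5 matches t_k.
Σ_(k=2)^(7) t_k = s_(8) − s_(2) = -2280 − (-42) = -2238.

Σ = -2238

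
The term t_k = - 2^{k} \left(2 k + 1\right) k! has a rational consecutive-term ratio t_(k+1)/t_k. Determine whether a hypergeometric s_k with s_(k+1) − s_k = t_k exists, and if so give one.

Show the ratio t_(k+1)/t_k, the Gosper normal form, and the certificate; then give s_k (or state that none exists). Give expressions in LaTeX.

s_k = - 2^{k} k!

Compute t_(k+1)/t_k: get 2*(k + 1)*(2*k + 3)/(2*k + 1).
So A=2*k + 2 and B=1, with C=k + 1/2.
Key eq: (2*k + 2)·f(k+1) = (1)·f(k) + (k + 1/2).
Bound: deg f ≤ 0.
Solving with deg f ≤ 0: f(k) = 1/2.
R(k) = B(k−1)·f(k)/C(k) = 1/(2*k + 1); s_k = R·t_k = -2**k*factorial(k).
Verify: -2**k*(2*k + 1)*factorial(k) matches t_k.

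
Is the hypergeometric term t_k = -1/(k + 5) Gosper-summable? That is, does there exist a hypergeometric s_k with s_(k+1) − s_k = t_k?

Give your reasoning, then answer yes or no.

Compute t_(k+1)/t_k: get (k + 5)/(k + 6).
So A=k + 5 and B=k + 6, with C=1.
Need (k + 5)·f(k+1) − (k + 5)·f(k) = 1.
From deg A=1, deg B=1, deg C=0: d=0.
Put f(k) = c0: A·f(k+1) − B(k−1)·f(k) − C = -1; need -1 = 0 — inconsistent ⇒ no f, not summable.

No — key equation has no polynomial f.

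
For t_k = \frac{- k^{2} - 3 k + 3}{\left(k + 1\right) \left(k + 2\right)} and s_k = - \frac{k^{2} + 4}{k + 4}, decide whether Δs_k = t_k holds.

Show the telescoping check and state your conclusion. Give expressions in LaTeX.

s_(k+1) = (-(k + 1)**2 - 4)/(k + 5)
s_(k+1) − s_k = k*(-k - 9)/(k**2 + 9*k + 20)
(s_(k+1) − s_k) − t_k = 15*(k**2 + k - 4)/(k**4 + 12*k**3 + 49*k**2 + 78*k + 40)

Invalid: residual \frac{15 \left(k^{2} + k - 4\right)}{k^{4} + 12 k^{3} + 49 k^{2} + 78 k + 40} ≠ 0.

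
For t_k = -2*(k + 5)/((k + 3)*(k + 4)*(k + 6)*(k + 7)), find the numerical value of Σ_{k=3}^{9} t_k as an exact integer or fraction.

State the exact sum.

Σ = -77/5616

t_(k+1)/t_k = (k + 3)*(k + 6)**2/((k + 5)**2*(k + 8)).
So A=k + 3 and B=k + 8, with C=k**2 + 10*k + 25.
Solve (k + 3)·f(k+1) − (k + 7)·f(k) = k**2 + 10*k + 25.
d = 4 from the (1,1,2) case.
Solving with deg f ≤ 4: f(k) = k*(k + 4)*(k + 5)*(k + 9)/36.
R(k) = B(k−1)·f(k)/C(k) = k*(k + 4)*(k + 7)*(k + 9)/(36*(k + 5)); s_k = R·t_k = k*(-k - 9)/(18*(k**2 + 9*k + 18)).
Verify: 2*(-k - 5)/(k**4 + 20*k**3 + 145*k**2 + 450*k + 504) matches t_k.
Evaluate s at k=10 and k=3: -95/1872 and -1/27; difference -77/5616.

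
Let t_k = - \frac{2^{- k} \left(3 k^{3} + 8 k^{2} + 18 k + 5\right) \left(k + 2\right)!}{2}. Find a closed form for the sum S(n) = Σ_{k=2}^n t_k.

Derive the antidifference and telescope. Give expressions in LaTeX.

S(n) = \frac{2^{- n} \left(108 \cdot 2^{n} - 3 n^{5} n! - 23 n^{4} n! - 64 n^{3} n! - 79 n^{2} n! - 41 n n! - 6 n!\right)}{2}

t_(k+1)/t_k = (3*k**4 + 26*k**3 + 94*k**2 + 163*k + 102)/(2*(3*k**3 + 8*k**2 + 18*k + 5)).
Take A(k)=k/2 + 3/2, B(k)=1, C(k)=k**3 + 8*k**2/3 + 6*k + 5/3.
Set up (k/2 + 3/2)·f(k+1) − (1)·f(k) − (k**3 + 8*k**2/3 + 6*k + 5/3) = 0.
Degrees (1,0,3) ⇒ d ≤ 2.
Solve for f: f(k) = 2*(3*k**2 - k - 1)/3 (degree 2 ≤ 2).
R(k) = B(k−1)·f(k)/C(k) = 2*(3*k**2 - k - 1)/(3*k**3 + 8*k**2 + 18*k + 5); s_k = R·t_k = (-3*k**2 + k + 1)*factorial(k + 2)/2**k.
Check: Δs_k = -(3*k**3 + 8*k**2 + 18*k + 5)*factorial(k + 2)/(2*2**k). ✓
Evaluate: s_(n+1) = -2**(-n - 1)*(3*n**2 + 5*n + 1)*factorial(n + 3); subtract s_(2) = -54 ⇒ S(n) = (108*2**n - 3*n**5*factorial(n) - 23*n**4*factorial(n) - 64*n**3*factorial(n) - 79*n**2*factorial(n) - 41*n*factorial(n) - 6*factorial(n))/(2*2**n).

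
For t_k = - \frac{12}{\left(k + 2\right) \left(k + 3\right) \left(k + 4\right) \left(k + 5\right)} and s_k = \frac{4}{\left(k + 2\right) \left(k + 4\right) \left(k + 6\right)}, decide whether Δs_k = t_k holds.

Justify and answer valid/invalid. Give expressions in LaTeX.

Invalid: residual \frac{12 \left(4 k + 23\right)}{k^{6} + 27 k^{5} + 295 k^{4} + 1665 k^{3} + 5104 k^{2} + 8028 k + 5040} ≠ 0.

s_(k+1) = 4/((k + 3)*(k + 5)*(k + 7))
s_(k+1) − s_k = 4/((k + 3)*(k + 5)*(k + 7)) - 4/((k + 2)*(k + 4)*(k + 6))
(s_(k+1) − s_k) − t_k = 12*(4*k + 23)/(k**6 + 27*k**5 + 295*k**4 + 1665*k**3 + 5104*k**2 + 8028*k + 5040)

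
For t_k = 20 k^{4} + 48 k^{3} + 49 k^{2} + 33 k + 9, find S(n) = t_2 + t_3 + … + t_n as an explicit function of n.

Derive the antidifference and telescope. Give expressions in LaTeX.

r(k) = (20*k**4 + 128*k**3 + 313*k**2 + 355*k + 159)/(20*k**4 + 48*k**3 + 49*k**2 + 33*k + 9) after simplifying.
A = 1, B = 1, C = k**4 + 12*k**3/5 + 49*k**2/20 + 33*k/20 + 9/20.
Solve (1)·f(k+1) − (1)·f(k) = k**4 + 12*k**3/5 + 49*k**2/20 + 33*k/20 + 9/20.
Degrees (0,0,4) ⇒ d ≤ 5.
Solving with deg f ≤ 5: f(k) = k**2*(4*k**3 + 2*k**2 - k + 4)/20.
R(k) = B(k−1)·f(k)/C(k) = k**2*(4*k**3 + 2*k**2 - k + 4)/((2*k + 1)*(10*k**3 + 19*k**2 + 15*k + 9)); s_k = R·t_k = k**2*(4*k**3 + 2*k**2 - k + 4).
Check: Δs_k = 20*k**4 + 48*k**3 + 49*k**2 + 33*k + 9. ✓
Σ_(k=2)^n t_k = s_(n+1) − s_(2) = (4*n**5 + 22*n**4 + 47*n**3 + 53*n**2 + 33*n + 9) − (168), i.e. 4*n**5 + 22*n**4 + 47*n**3 + 53*n**2 + 33*n - 159.

S(n) = 4 n^{5} + 22 n^{4} + 47 n^{3} + 53 n^{2} + 33 n - 159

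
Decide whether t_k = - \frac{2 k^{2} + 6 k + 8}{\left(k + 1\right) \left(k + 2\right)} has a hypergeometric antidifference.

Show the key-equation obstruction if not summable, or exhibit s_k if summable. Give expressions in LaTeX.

Yes. s_k = - \frac{2 k \left(k + 3\right)}{k + 1}.

The ratio is (k + 1)*(3*k + (k + 1)**2 + 7)/((k + 3)*(k**2 + 3*k + 4)).
Take A(k)=k + 1, B(k)=k + 3, C(k)=k**2 + 3*k + 4.
Set up (k + 1)·f(k+1) − (k + 2)·f(k) − (k**2 + 3*k + 4) = 0.
Bound: deg f ≤ 2.
A polynomial solution: f(k) = k*(k + 3).
Get s_k = R·t_k = -2*k*(k + 3)/(k + 1) with R(k) = B(k−1)f(k)/C(k) = k*(k + 2)*(k + 3)/(k**2 + 3*k + 4).
s_(k+1) − s_k = 2*(-k**2 - 3*k - 4)/(k**2 + 3*k + 2) = t_k.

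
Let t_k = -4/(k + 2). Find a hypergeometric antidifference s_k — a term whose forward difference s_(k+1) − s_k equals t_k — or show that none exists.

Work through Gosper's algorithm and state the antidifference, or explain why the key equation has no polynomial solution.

Step 1: r(k) = (k + 2)/(k + 3).
A = k + 2, B = k + 3, C = 1.
Key eq: (k + 2)·f(k+1) = (k + 2)·f(k) + (1).
Degrees (1,1,0) ⇒ d ≤ 0.
f = c0 ⇒ A·f(k+1) − B(k−1)·f(k) − C = -1. The system {-1 = 0} is inconsistent; no antidifference.

none — t_k is not Gosper-summable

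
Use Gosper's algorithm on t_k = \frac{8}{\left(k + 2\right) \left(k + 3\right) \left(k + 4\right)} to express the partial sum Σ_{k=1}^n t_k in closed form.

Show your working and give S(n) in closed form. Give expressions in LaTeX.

S(n) = \frac{n \left(n + 7\right)}{3 \left(n^{2} + 7 n + 12\right)}

Ratio r(k) = (k + 2)/(k + 5).
Factor: A=k + 2; B=k + 5; C=1.
Need (k + 2)·f(k+1) − (k + 4)·f(k) = 1.
deg f ≤ 2 (via 1,1,0).
A polynomial solution: f(k) = k*(k + 5)/12.
Then R = B(k−1)f/C = k*(k + 4)*(k + 5)/12, so s_k = R(k)·t_k = 2*k*(k + 5)/(3*(k + 2)*(k + 3)).
Check: Δs_k = 8/(k**3 + 9*k**2 + 26*k + 24). ✓
Telescope: S(n) = s_(n+1) − s_(1) = 2*(n**2 + 7*n + 6)/(3*(n**2 + 7*n + 12)) − (1/3) = n*(n + 7)/(3*(n**2 + 7*n + 12)).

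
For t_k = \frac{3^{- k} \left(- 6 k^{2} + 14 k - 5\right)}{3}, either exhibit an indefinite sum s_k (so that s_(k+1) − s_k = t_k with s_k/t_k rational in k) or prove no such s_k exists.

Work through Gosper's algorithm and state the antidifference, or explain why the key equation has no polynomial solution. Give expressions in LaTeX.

Ratio r(k) = (6*k**2 - 2*k - 3)/(3*(6*k**2 - 14*k + 5)).
Factor: A=1/3; B=1; C=k**2 - 7*k/3 + 5/6.
Need (1/3)·f(k+1) − (1)·f(k) = k**2 - 7*k/3 + 5/6.
deg f ≤ 2 (via 0,0,2).
Match coefficients ⇒ f(k) = -(3*k**2 - 4*k + 2)/2.
Then R = B(k−1)f/C = -3*(3*k**2 - 4*k + 2)/(6*k**2 - 14*k + 5), so s_k = R(k)·t_k = (3*k**2 - 4*k + 2)/3**k.
Check: Δs_k = (-6*k**2 + 14*k - 5)/(3*3**k). ✓

s_k = 3^{- k} \left(3 k^{2} - 4 k + 2\right)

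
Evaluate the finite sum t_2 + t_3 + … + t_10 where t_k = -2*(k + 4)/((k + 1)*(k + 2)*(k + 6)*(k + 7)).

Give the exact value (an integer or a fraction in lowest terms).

Σ = -5/136

r(k) = (k + 1)*(k + 5)*(k + 6)/((k + 3)*(k + 4)*(k + 8)) after simplifying.
A = k + 1, B = k + 8, C = k**4 + 16*k**3 + 95*k**2 + 248*k + 240.
Solve (k + 1)·f(k+1) − (k + 7)·f(k) = k**4 + 16*k**3 + 95*k**2 + 248*k + 240.
deg f ≤ 6 (via 1,1,4).
Match coefficients ⇒ f(k) = k*(k + 2)*(k + 3)*(k + 4)*(k + 5)*(k + 7)/12.
Get s_k = R·t_k = k*(-k - 7)/(6*(k**2 + 7*k + 6)) with R(k) = B(k−1)f(k)/C(k) = k*(k + 2)*(k + 7)**2/(12*(k + 4)).
s_(k+1) − s_k = 2*(-k - 4)/(k**4 + 16*k**3 + 83*k**2 + 152*k + 84) = t_k.
Sum = s_(11) − s_(2); s_(11) = -11/68, s_(2) = -1/8 ⇒ -5/136.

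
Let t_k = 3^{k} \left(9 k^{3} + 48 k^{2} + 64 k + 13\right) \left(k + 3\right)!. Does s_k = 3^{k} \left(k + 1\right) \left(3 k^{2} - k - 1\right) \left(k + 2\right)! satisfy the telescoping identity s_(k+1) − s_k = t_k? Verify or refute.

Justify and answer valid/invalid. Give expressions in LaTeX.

Invalid: residual - 2 \cdot 3^{k} \left(9 k^{3} + 39 k^{2} + 49 k + 10\right) \left(k + 2\right)! ≠ 0.

s_(k+1) = 3**(k + 1)*(k + 2)*(3*k**2 + 5*k + 1)*factorial(k + 3)
s_(k+1) − s_k = 3**k*(9*k**4 + 57*k**3 + 130*k**2 + 107*k + 19)*factorial(k + 2)
(s_(k+1) − s_k) − t_k = -2*3**k*(9*k**3 + 39*k**2 + 49*k + 10)*factorial(k + 2)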